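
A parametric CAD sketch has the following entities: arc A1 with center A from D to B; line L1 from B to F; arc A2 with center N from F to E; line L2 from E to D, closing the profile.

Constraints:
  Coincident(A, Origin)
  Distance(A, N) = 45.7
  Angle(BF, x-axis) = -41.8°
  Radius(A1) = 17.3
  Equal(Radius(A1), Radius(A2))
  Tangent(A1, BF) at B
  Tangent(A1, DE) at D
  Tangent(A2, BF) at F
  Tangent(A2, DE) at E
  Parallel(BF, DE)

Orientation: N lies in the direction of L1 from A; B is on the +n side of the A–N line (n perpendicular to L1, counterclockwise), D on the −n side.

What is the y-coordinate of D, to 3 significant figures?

-12.9

The slot axis is L1's direction at -41.8°, so u = (cos -41.8°, sin -41.8°) = (0.745, -0.667) and n = (−sin -41.8°, cos -41.8°) = (0.667, 0.745). A is at the origin and N lies 45.7 along u from A, so N = 45.7·u = (34.1, -30.5). Tangency of A1 to both parallel lines with radius 17.3 puts B and D at A ± 17.3·n: B = (11.5, 12.9), D = (-11.5, -12.9). So D.y = -12.9.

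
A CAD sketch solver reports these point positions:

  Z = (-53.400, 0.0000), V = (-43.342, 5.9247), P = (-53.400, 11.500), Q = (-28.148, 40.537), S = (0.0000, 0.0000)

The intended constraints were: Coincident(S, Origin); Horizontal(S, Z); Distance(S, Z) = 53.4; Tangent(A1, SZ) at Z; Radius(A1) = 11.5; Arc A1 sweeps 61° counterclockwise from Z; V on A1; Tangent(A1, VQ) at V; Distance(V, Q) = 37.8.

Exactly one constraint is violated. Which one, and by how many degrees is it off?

Tangent(A1, VQ) at V — off by 5.30°.

S = (0.00, 0.00) ✓; S.y = 0.00, Z.y = 0.00 ✓; |SZ| = 53.40 ✓; ∠(PZ, ZS) = 90.00° ✓; |PZ| = 11.50 ✓; bearing(P→V) − bearing(P→Z) = 61.00° ✓; |PV| = 11.50 ✓; ∠(PV, VQ) = 84.70° ✗; |VQ| = 37.80 ✓.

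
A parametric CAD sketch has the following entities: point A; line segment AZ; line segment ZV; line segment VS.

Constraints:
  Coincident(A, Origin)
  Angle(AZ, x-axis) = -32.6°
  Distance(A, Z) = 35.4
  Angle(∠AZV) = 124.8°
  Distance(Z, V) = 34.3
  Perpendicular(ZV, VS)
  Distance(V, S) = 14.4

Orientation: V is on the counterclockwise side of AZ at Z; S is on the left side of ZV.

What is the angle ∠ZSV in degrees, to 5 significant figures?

67.226°

A is at the origin; AZ runs at -32.6° with length 35.4, so Z = 35.4·(cos -32.6°, sin -32.6°) = (29.823, -19.072). ∠AZV = 124.8°, so ZV runs at -32.6° + (180° − 124.8°) = 22.600° from the x-axis; with |ZV| = 34.3, V = Z + 34.3·(cos 22.600°, sin 22.600°) = (61.489, -5.8912). ZV is perpendicular to VS; with |VS| = 14.4 on the left of ZV, S = V + 14.4·(-0.38430, 0.92321) = (55.955, 7.4031). Then cos ∠ZSV = SZ·SV / (|SZ||SV|), giving 67.226°.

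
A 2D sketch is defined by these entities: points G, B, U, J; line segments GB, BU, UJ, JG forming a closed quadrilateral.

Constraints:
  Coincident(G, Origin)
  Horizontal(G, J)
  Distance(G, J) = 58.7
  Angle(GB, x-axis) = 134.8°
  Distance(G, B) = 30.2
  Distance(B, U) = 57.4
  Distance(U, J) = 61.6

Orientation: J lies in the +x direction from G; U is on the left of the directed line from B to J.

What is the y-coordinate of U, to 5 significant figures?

52.721

Checks: |BU| = 57.40 ✓; |UJ| = 61.60 ✓.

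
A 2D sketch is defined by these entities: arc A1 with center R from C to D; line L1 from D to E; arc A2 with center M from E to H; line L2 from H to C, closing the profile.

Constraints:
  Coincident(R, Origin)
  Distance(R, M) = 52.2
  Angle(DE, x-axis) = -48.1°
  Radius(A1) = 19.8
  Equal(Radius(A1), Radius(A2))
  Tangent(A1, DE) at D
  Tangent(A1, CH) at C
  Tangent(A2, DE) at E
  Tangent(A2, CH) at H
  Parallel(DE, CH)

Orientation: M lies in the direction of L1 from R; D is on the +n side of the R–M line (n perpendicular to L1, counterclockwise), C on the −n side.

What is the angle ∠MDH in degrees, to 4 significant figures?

16.41°

Tangency of A1 to both parallel lines with radius 19.8 puts D and C at R ± 19.8·n: D = (14.74, 13.22), C = (-14.74, -13.22). Equal radii place E and H the same way about M: E = M + 19.8·n = (49.60, -25.63), H = M − 19.8·n = (20.12, -52.08). Then cos ∠MDH = DM·DH / (|DM||DH|), giving 16.41°.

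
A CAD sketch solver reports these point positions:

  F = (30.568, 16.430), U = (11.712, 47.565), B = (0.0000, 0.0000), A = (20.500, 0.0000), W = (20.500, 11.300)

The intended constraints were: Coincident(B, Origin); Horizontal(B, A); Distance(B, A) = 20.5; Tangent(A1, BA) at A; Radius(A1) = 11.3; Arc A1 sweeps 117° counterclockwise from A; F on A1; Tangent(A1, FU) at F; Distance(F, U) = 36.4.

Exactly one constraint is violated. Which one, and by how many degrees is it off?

Tangent(A1, FU) at F — off by 4.20°.

B = (0.00, 0.00) ✓; B.y = 0.00, A.y = 0.00 ✓; |BA| = 20.50 ✓; ∠(WA, AB) = 90.00° ✓; |WA| = 11.30 ✓; bearing(W→F) − bearing(W→A) = 117.0° ✓; |WF| = 11.30 ✓; ∠(WF, FU) = 85.80° ✗; |FU| = 36.40 ✓.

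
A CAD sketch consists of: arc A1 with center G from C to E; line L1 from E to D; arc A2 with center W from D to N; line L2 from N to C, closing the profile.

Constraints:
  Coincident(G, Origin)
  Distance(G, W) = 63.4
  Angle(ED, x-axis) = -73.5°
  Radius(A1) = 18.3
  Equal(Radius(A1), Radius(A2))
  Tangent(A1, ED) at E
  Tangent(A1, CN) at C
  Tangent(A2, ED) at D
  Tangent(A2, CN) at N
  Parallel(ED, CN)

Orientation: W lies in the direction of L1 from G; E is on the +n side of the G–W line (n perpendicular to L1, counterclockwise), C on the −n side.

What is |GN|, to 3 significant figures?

66.0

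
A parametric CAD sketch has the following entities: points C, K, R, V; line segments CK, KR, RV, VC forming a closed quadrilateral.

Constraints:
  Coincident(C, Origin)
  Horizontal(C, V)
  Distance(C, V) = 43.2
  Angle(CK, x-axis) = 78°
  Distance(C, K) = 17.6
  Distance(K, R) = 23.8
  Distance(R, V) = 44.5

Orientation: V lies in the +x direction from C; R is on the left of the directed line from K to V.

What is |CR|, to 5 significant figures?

40.510

C is at the origin; CV is horizontal with |CV| = 43.2 and V in +x, so V = (43.2, 0). CK runs at 78.0° with |CK| = 17.6, so K = (3.6592, 17.215). R is determined by |KR| = 23.8 and |RV| = 44.5 together: it lies at the intersection of circle(K, 23.8) and circle(V, 44.5). With |KV| = 43.126, the foot of the radical line on KV is 5.1713 from K and the perpendicular offset is √(23.8² − 5.1713²) = 23.231. Taking the left-of-KV solution: R = (17.674, 36.451).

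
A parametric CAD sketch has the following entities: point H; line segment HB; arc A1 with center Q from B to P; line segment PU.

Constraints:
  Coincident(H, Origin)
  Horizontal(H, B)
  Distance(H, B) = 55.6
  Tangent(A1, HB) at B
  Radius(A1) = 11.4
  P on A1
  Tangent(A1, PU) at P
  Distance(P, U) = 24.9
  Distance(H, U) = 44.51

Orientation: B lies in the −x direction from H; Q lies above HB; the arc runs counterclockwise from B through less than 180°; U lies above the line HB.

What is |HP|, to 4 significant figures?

45.85

H is at the origin; HB is horizontal with |HB| = 55.6 and B on the −x side, so B = (-55.60, 0.000). Since A1 is tangent to HB there, QB ⟂ HB, so Q = B + (0, 11.4) = (-55.60, 11.40). Since QP ⟂ PU (tangency), |QU| = √(11.4² + 24.9²) = 27.39 regardless of where P sits on A1. So U lies on both circle(H, 44.51) and circle(Q, 27.39); the above-HB intersection is U = (-34.20, 28.49). P is the foot of the tangent from U: P = (-45.42, 6.261).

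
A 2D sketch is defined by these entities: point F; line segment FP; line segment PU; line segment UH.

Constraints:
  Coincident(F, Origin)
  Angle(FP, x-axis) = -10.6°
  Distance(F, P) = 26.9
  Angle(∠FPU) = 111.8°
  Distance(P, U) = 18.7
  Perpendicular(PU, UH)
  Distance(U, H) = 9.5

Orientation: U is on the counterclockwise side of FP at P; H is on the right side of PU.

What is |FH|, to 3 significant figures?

44.9

F is at the origin; FP runs at -10.6° with length 26.9, so P = 26.9·(cos -10.6°, sin -10.6°) = (26.4, -4.95). ∠FPU = 111.8°, so PU runs at -10.6° + (180° − 111.8°) = 57.6° from the x-axis; with |PU| = 18.7, U = P + 18.7·(cos 57.6°, sin 57.6°) = (36.5, 10.8). PU ⟂ UH; with |UH| = 9.5 on the right of PU, H = U + 9.5·(0.844, -0.536) = (44.5, 5.75). Then |FH| = |H − F| = 44.9.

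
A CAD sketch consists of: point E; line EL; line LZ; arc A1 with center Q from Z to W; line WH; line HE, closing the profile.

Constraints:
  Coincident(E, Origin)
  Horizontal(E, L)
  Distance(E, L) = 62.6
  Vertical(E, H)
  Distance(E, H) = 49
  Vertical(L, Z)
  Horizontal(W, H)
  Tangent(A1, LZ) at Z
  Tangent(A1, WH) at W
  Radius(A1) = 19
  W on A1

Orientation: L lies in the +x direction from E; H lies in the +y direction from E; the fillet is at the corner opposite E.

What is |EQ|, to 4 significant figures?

52.92

E and H share the same x with |EH| = 49.0 and H on the +y side, so H = (0.000, 49.00). The virtual corner opposite E is at (62.60, 49.00). Tangency of A1 to LZ means the radius QZ is perpendicular to LZ and tangency of A1 to WH means the radius QW is perpendicular to WH, with radius 19.0, so the center Q sits 19.0 in from both sides at Q = (43.60, 30.00). Then |EQ| = |Q − E| = 52.92.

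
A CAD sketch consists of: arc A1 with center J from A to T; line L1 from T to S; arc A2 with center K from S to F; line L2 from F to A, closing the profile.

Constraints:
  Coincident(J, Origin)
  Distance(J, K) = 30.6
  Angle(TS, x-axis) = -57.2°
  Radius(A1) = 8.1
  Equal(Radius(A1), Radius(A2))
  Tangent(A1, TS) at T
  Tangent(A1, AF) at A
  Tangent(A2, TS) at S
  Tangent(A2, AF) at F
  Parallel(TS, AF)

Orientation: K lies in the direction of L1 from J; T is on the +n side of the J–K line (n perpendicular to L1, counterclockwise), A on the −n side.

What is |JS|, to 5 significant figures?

31.654

Tangency of A1 to both parallel lines with radius 8.1 puts T and A at J ± 8.1·n: T = (6.8086, 4.3878), A = (-6.8086, -4.3878). Equal radii place S and F the same way about K: S = K + 8.1·n = (23.385, -21.334), F = K − 8.1·n = (9.7677, -30.109). Then |JS| = |S − J| = 31.654.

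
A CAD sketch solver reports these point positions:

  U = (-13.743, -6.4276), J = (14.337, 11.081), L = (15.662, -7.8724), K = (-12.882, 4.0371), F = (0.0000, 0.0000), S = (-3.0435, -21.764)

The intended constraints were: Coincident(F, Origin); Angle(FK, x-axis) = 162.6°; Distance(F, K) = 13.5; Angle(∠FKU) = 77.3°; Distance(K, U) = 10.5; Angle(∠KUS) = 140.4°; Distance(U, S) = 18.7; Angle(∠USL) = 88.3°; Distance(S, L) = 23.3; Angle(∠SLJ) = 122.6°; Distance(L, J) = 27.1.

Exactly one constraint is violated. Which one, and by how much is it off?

Distance(L, J) = 27.1 — off by 8.10.

F = (0.00, 0.00) ✓; FK at 162.6° ✓; |FK| = 13.50 ✓; ∠FKU = 77.30° ✓; |KU| = 10.50 ✓; ∠KUS = 140.4° ✓; |US| = 18.70 ✓; ∠USL = 88.30° ✓; |SL| = 23.30 ✓; ∠SLJ = 122.6° ✓; |LJ| = 19.00 ✗.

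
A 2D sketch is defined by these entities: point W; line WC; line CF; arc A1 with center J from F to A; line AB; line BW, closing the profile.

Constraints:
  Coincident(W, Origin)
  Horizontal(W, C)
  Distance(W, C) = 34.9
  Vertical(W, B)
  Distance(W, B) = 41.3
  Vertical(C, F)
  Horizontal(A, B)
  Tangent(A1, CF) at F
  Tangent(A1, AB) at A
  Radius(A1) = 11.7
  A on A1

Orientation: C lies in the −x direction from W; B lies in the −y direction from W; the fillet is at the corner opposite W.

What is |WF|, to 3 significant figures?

45.8

The virtual corner opposite W is at (-34.9, -41.3). Tangency of A1 to CF means the radius JF is perpendicular to CF and tangency of A1 to AB means the radius JA is perpendicular to AB, with radius 11.7, so the center J sits 11.7 in from both sides at J = (-23.2, -29.6). That places the tangent points at F = (-34.9, -29.6) on CF and A = (-23.2, -41.3) on AB. Then |WF| = |F − W| = 45.8.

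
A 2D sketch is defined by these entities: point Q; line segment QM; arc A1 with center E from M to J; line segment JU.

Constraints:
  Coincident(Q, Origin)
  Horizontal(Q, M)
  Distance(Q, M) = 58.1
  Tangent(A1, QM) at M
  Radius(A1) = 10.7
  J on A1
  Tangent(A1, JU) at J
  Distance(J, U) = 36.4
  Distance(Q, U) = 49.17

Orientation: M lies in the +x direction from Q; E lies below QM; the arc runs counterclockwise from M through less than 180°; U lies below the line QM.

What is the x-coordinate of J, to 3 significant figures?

48.7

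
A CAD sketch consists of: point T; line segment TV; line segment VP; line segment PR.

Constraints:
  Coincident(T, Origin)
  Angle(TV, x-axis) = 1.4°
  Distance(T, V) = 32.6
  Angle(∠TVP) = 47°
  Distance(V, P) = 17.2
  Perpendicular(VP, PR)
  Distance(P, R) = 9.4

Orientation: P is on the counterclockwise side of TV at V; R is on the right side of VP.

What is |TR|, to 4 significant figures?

33.62

∠TVP = 47.0°, so VP runs at 1.4° + (180° − 47.0°) = 134.4° from the x-axis; with |VP| = 17.2, P = V + 17.2·(cos 134.4°, sin 134.4°) = (20.56, 13.09). VP ⟂ PR; with |PR| = 9.4 on the right of VP, R = P + 9.4·(0.7145, 0.6997) = (27.27, 19.66). Then |TR| = |R − T| = 33.62.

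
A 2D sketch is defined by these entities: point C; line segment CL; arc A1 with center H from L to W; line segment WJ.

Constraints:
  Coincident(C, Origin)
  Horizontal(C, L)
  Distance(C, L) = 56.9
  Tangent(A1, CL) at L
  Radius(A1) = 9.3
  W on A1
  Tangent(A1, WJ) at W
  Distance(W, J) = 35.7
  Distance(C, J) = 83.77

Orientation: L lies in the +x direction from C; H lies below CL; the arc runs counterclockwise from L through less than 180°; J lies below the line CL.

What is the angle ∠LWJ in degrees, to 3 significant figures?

116°

Checks: |HW| = 9.300 ✓; ∠(HW, WJ) = 90.00° ✓; |WJ| = 35.70 ✓; |CJ| = 83.77 ✓.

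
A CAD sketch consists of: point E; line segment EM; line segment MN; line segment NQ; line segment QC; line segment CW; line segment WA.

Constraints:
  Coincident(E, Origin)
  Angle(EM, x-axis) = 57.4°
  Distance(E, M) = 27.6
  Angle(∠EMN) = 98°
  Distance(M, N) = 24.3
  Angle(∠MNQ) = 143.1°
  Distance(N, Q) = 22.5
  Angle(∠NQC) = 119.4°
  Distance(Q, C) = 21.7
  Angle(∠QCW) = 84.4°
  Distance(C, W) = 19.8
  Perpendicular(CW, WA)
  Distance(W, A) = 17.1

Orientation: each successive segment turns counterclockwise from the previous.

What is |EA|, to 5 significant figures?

30.966

E is at the origin; EM runs at 57.4° with length 27.6, so M = (14.870, 23.252). ∠EMN = 98.0° gives MN at 139.40° from the x-axis; with |MN| = 24.3, N = (-3.5802, 39.065). ∠MNQ = 143.1° gives NQ at 176.30° from the x-axis; with |NQ| = 22.5, Q = (-26.033, 40.517). ∠NQC = 119.4° gives QC at -123.10° from the x-axis; with |QC| = 21.7, C = (-37.884, 22.339). ∠QCW = 84.4° gives CW at -27.500° from the x-axis; with |CW| = 19.8, W = (-20.321, 13.196). The perpendicularity gives WA at right angles to CW, so WA runs at 62.500°; with |WA| = 17.1, A = (-12.425, 28.364). Then |EA| = |A − E| = 30.966.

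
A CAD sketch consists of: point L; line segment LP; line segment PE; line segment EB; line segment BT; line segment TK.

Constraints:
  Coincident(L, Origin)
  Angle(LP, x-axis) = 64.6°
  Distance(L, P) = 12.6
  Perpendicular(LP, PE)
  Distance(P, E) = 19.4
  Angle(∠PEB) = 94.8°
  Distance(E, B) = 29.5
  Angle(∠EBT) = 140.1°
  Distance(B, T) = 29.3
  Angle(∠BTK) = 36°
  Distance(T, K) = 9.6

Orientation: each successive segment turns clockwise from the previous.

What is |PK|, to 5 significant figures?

44.040

L is at the origin; LP runs at 64.6° with length 12.6, so P = (5.4046, 11.382). The perpendicularity gives PE at right angles to LP, so PE runs at -25.400°; with |PE| = 19.4, E = (22.929, 3.0607). ∠PEB = 94.8° gives EB at -110.60° from the x-axis; with |EB| = 29.5, B = (12.550, -24.553). ∠EBT = 140.1° gives BT at -150.50° from the x-axis; with |BT| = 29.3, T = (-12.951, -38.981). ∠BTK = 36.0° gives TK at 65.500° from the x-axis; with |TK| = 9.6, K = (-8.9704, -30.245). Then |PK| = |K − P| = 44.040.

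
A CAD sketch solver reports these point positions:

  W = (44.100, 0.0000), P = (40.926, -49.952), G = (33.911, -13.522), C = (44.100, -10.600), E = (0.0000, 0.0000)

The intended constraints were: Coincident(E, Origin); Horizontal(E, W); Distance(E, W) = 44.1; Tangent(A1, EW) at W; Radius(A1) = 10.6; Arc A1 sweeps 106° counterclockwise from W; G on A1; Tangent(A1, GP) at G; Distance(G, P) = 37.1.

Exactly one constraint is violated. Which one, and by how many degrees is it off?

Tangent(A1, GP) at G — off by 5.10°.

E = (0.00, 0.00) ✓; E.y = 0.00, W.y = 0.00 ✓; |EW| = 44.10 ✓; ∠(CW, WE) = 90.00° ✓; |CW| = 10.60 ✓; bearing(C→G) − bearing(C→W) = 106.0° ✓; |CG| = 10.60 ✓; ∠(CG, GP) = 95.10° ✗; |GP| = 37.10 ✓.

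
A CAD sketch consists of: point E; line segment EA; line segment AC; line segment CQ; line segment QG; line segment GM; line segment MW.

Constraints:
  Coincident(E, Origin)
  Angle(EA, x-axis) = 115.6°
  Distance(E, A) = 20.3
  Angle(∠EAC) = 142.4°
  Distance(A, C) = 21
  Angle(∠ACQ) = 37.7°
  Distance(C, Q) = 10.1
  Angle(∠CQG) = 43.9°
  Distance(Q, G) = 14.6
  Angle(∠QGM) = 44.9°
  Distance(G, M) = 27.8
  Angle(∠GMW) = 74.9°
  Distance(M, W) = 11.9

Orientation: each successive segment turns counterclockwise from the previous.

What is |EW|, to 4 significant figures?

37.17

E is at the origin; EA runs at 115.6° with length 20.3, so A = (-8.771, 18.31). ∠EAC = 142.4° gives AC at 153.2° from the x-axis; with |AC| = 21.0, C = (-27.52, 27.78). ∠ACQ = 37.7° gives CQ at -64.50° from the x-axis; with |CQ| = 10.1, Q = (-23.17, 18.66). ∠CQG = 43.9° gives QG at 71.60° from the x-axis; with |QG| = 14.6, G = (-18.56, 32.51). ∠QGM = 44.9° gives GM at -153.3° from the x-axis; with |GM| = 27.8, M = (-43.39, 20.02). ∠GMW = 74.9° gives MW at -48.20° from the x-axis; with |MW| = 11.9, W = (-35.46, 11.15). Then |EW| = |W − E| = 37.17.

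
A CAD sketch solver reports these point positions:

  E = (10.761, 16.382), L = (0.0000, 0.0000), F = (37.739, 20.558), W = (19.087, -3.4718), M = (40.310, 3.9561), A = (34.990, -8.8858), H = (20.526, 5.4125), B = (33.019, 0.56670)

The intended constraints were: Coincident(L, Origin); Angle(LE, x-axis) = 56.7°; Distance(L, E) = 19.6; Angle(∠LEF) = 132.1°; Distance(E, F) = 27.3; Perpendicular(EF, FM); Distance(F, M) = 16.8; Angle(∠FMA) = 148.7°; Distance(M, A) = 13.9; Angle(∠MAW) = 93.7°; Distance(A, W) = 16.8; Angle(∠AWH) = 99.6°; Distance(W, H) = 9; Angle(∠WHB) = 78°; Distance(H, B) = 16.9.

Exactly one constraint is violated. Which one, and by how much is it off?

Distance(H, B) = 16.9 — off by 3.50.

L = (0.00, 0.00) ✓; LE at 56.70° ✓; |LE| = 19.60 ✓; ∠LEF = 132.1° ✓; |EF| = 27.30 ✓; ∠(EF, FM) = 90.00° ✓; |FM| = 16.80 ✓; ∠FMA = 148.7° ✓; |MA| = 13.90 ✓; ∠MAW = 93.70° ✓; |AW| = 16.80 ✓; ∠AWH = 99.60° ✓; |WH| = 9.000 ✓; ∠WHB = 78.00° ✓; |HB| = 13.40 ✗.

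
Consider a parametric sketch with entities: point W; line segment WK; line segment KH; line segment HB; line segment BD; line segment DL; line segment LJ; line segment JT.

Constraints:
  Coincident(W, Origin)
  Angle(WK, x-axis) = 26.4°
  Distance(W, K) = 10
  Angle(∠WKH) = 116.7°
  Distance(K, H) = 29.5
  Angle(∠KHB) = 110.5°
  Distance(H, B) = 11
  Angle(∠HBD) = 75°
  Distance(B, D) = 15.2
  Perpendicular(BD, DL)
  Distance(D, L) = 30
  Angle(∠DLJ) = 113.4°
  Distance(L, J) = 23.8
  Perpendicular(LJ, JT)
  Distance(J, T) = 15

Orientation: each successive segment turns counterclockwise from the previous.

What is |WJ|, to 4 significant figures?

56.03

BD ⟂ DL, so DL runs at -5.800°; with |DL| = 30.0, L = (27.14, 19.70). ∠DLJ = 113.4° gives LJ at 60.80° from the x-axis; with |LJ| = 23.8, J = (38.75, 40.47). Then |WJ| = |J − W| = 56.03.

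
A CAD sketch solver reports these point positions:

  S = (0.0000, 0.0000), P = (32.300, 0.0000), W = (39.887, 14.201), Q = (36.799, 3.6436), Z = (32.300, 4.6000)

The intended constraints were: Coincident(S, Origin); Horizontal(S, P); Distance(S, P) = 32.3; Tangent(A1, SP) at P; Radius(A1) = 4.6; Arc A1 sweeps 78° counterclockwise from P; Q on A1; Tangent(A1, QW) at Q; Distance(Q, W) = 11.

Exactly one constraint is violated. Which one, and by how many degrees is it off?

Tangent(A1, QW) at Q — off by 4.30°.

S = (0.00, 0.00) ✓; S.y = 0.00, P.y = 0.00 ✓; |SP| = 32.30 ✓; ∠(ZP, PS) = 90.00° ✓; |ZP| = 4.600 ✓; bearing(Z→Q) − bearing(Z→P) = 78.00° ✓; |ZQ| = 4.600 ✓; ∠(ZQ, QW) = 94.30° ✗; |QW| = 11.00 ✓.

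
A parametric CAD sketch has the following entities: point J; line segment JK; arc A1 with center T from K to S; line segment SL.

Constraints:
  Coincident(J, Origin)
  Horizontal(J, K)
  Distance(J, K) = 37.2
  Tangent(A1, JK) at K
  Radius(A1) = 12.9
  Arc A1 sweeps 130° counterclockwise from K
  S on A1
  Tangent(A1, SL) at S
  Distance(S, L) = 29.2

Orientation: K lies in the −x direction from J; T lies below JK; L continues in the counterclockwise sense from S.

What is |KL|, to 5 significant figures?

44.458

J is at the origin; J and K share the same y with |JK| = 37.2 and K on the −x side, so K = (-37.200, 0.0000). Tangency of A1 to JK means the radius TK is perpendicular to JK, so T = K + (0, -12.9) = (-37.200, -12.900). On A1, K sits at bearing 90° from T; a 130° counterclockwise sweep puts S at bearing 220°, so S = T + 12.9·(cos 220°, sin 220°) = (-47.082, -21.192). Since A1 is tangent to SL there, TS ⟂ SL, so SL runs along (−sin 220°, cos 220°); with |SL| = 29.2, L = (-28.313, -43.560). Then |KL| = |L − K| = 44.458.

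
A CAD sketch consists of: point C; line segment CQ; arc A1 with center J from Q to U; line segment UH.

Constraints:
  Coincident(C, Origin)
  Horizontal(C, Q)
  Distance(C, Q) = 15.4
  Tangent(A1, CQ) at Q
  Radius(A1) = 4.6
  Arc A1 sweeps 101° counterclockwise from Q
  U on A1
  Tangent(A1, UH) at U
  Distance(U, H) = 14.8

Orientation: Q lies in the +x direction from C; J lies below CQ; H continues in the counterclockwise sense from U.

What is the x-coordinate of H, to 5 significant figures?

13.708

C is at the origin; CQ is horizontal with |CQ| = 15.4 and Q on the +x side, so Q = (15.400, 0.0000). The tangent condition forces JQ to be normal to CQ, so J = Q + (0, -4.6) = (15.400, -4.6000). On A1, Q sits at bearing 90° from J; a 101° counterclockwise sweep puts U at bearing 191°, so U = J + 4.6·(cos 191°, sin 191°) = (10.885, -5.4777). A1 meets UH tangentially, so JU is at right angles to UH, so UH runs along (−sin 191°, cos 191°); with |UH| = 14.8, H = (13.708, -20.006). So H.x = 13.708.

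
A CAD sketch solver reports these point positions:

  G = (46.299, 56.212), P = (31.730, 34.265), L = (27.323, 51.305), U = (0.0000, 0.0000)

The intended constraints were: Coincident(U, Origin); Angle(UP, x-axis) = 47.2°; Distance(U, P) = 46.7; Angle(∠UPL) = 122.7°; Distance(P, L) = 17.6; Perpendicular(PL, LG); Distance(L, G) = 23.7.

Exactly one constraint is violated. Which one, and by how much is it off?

Distance(L, G) = 23.7 — off by 4.10.

U = (0.00, 0.00) ✓; UP at 47.20° ✓; |UP| = 46.70 ✓; ∠UPL = 122.7° ✓; |PL| = 17.60 ✓; ∠(PL, LG) = 90.00° ✓; |LG| = 19.60 ✗.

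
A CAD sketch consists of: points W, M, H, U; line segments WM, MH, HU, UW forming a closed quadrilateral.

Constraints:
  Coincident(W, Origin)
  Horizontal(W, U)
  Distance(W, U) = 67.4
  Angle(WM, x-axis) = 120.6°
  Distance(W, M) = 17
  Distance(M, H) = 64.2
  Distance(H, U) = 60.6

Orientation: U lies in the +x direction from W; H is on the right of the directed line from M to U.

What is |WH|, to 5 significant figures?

47.204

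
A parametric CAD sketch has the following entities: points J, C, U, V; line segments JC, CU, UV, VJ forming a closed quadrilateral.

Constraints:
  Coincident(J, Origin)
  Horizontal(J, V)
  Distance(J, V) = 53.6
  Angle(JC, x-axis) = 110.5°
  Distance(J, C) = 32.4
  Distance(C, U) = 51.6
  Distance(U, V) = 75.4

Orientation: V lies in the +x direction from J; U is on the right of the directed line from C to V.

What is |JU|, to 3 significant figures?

28.0

Checks: |CU| = 51.60 ✓; |UV| = 75.40 ✓.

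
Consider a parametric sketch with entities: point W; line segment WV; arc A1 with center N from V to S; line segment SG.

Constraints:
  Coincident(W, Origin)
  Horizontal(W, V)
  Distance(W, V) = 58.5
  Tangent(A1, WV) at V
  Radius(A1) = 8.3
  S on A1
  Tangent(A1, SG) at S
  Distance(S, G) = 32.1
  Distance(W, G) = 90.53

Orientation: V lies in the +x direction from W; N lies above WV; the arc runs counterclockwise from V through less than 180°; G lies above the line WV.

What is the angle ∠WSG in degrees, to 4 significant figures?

136.6°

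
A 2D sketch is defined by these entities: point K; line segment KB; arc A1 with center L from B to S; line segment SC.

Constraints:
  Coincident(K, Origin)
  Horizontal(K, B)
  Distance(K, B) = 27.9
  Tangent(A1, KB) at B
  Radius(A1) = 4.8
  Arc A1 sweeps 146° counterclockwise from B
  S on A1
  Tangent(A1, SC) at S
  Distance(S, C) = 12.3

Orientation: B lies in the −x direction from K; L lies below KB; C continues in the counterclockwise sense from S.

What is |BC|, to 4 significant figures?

17.37

K is at the origin; KB is horizontal with |KB| = 27.9 and B on the −x side, so B = (-27.90, 0.000). Tangency of A1 to KB means the radius LB is perpendicular to KB, so L = B + (0, -4.8) = (-27.90, -4.800). On A1, B sits at bearing 90° from L; a 146° counterclockwise sweep puts S at bearing 236°, so S = L + 4.8·(cos 236°, sin 236°) = (-30.58, -8.779). Since A1 is tangent to SC there, LS ⟂ SC, so SC runs along (−sin 236°, cos 236°); with |SC| = 12.3, C = (-20.39, -15.66). Then |BC| = |C − B| = 17.37.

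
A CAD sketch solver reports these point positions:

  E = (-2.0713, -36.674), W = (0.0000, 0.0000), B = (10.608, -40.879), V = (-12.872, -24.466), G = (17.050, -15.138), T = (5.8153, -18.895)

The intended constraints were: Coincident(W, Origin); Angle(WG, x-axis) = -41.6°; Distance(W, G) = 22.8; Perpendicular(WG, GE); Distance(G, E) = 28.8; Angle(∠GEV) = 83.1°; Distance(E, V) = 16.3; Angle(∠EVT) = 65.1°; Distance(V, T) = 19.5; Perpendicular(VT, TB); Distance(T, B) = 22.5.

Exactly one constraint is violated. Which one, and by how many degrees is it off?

Perpendicular(VT, TB) — off by 4.30°.

W = (0.00, 0.00) ✓; WG at -41.60° ✓; |WG| = 22.80 ✓; ∠(WG, GE) = 90.00° ✓; |GE| = 28.80 ✓; ∠GEV = 83.10° ✓; |EV| = 16.30 ✓; ∠EVT = 65.10° ✓; |VT| = 19.50 ✓; ∠(VT, TB) = 94.30° ✗; |TB| = 22.50 ✓.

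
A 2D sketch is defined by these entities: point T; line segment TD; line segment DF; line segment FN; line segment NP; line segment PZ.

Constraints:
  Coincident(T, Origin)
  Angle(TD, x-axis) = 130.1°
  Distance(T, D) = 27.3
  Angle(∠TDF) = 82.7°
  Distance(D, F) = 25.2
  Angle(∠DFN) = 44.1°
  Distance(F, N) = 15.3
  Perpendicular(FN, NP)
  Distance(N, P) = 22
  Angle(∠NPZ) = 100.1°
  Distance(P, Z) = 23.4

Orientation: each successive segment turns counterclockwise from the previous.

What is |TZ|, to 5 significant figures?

52.015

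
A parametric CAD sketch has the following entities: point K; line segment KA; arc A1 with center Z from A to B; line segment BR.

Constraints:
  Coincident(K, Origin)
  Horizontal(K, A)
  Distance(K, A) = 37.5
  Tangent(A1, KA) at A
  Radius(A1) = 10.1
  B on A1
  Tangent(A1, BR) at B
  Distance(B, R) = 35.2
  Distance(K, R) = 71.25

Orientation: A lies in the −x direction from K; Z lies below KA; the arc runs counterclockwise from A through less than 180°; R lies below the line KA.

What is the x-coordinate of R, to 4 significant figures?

-59.26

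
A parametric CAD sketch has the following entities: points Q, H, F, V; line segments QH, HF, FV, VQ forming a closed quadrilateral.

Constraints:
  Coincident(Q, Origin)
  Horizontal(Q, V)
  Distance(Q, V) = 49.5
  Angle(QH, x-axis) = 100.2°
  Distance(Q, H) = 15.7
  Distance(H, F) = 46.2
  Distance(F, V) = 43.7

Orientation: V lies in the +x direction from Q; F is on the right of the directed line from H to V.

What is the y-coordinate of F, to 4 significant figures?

-27.10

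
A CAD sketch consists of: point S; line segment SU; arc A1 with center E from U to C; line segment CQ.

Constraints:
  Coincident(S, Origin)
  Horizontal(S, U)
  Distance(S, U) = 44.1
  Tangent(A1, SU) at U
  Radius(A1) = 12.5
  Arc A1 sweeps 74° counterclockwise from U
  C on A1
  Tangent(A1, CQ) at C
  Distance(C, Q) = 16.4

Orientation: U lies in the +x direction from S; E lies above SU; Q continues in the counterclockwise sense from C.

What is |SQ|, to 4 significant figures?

65.52

On A1, U sits at bearing -90° from E; a 74° counterclockwise sweep puts C at bearing -16°, so C = E + 12.5·(cos -16°, sin -16°) = (56.12, 9.055). The tangent condition forces EC to be normal to CQ, so CQ runs along (−sin -16°, cos -16°); with |CQ| = 16.4, Q = (60.64, 24.82). Then |SQ| = |Q − S| = 65.52.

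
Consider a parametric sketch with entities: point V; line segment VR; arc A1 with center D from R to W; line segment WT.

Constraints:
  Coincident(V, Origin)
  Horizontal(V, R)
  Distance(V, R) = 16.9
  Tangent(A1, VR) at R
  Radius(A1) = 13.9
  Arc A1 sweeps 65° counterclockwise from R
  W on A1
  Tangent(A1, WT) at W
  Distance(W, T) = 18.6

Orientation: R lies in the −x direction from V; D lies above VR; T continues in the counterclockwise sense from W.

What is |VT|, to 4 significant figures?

25.14

On A1, R sits at bearing -90° from D; a 65° counterclockwise sweep puts W at bearing -25°, so W = D + 13.9·(cos -25°, sin -25°) = (-4.302, 8.026). Tangency of A1 to WT means the radius DW is perpendicular to WT, so WT runs along (−sin -25°, cos -25°); with |WT| = 18.6, T = (3.558, 24.88). Then |VT| = |T − V| = 25.14.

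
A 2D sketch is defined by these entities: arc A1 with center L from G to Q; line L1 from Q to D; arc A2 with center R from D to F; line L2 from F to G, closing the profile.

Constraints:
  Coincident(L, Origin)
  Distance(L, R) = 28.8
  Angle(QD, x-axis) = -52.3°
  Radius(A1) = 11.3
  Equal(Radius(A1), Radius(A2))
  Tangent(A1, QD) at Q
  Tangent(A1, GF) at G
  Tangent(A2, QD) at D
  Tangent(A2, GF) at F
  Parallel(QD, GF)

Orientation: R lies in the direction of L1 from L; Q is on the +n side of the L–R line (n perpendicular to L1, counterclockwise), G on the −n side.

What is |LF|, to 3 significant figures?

30.9

The slot axis is L1's direction at -52.3°, so u = (cos -52.3°, sin -52.3°) = (0.612, -0.791) and n = (−sin -52.3°, cos -52.3°) = (0.791, 0.612). L is at the origin and R lies 28.8 along u from L, so R = 28.8·u = (17.6, -22.8). Tangency of A1 to both parallel lines with radius 11.3 puts Q and G at L ± 11.3·n: Q = (8.94, 6.91), G = (-8.94, -6.91). Equal radii place D and F the same way about R: D = R + 11.3·n = (26.6, -15.9), F = R − 11.3·n = (8.67, -29.7). Then |LF| = |F − L| = 30.9.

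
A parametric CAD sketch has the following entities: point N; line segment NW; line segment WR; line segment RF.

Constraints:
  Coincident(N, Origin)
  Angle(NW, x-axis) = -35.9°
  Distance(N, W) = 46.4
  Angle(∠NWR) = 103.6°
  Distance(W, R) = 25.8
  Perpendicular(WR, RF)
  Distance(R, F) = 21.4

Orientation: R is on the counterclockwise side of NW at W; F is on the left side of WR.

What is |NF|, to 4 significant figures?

43.70

N is at the origin; NW runs at -35.9° with length 46.4, so W = 46.4·(cos -35.9°, sin -35.9°) = (37.59, -27.21). ∠NWR = 103.6°, so WR runs at -35.9° + (180° − 103.6°) = 40.50° from the x-axis; with |WR| = 25.8, R = W + 25.8·(cos 40.50°, sin 40.50°) = (57.20, -10.45). WR ⟂ RF; with |RF| = 21.4 on the left of WR, F = R + 21.4·(-0.6494, 0.7604) = (43.31, 5.821). Then |NF| = |F − N| = 43.70.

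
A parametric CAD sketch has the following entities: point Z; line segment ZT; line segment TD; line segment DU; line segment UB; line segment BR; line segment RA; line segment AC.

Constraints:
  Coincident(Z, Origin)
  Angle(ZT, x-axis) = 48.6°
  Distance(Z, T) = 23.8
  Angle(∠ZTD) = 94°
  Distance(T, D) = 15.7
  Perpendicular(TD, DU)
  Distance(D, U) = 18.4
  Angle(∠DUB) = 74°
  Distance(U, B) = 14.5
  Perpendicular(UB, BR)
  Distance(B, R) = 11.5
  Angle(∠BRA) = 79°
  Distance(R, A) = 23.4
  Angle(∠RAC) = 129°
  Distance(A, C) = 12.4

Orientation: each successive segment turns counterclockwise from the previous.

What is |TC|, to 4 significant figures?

38.54

Z is at the origin; ZT runs at 48.6° with length 23.8, so T = (15.74, 17.85). ∠ZTD = 94.0° gives TD at 134.6° from the x-axis; with |TD| = 15.7, D = (4.715, 29.03). TD ⟂ DU, so DU runs at -135.4°; with |DU| = 18.4, U = (-8.386, 16.11). ∠DUB = 74.0° gives UB at -29.40° from the x-axis; with |UB| = 14.5, B = (4.247, 8.994). The perpendicularity gives BR at right angles to UB, so BR runs at 60.60°; with |BR| = 11.5, R = (9.892, 19.01). ∠BRA = 79.0° gives RA at 161.6° from the x-axis; with |RA| = 23.4, A = (-12.31, 26.40). ∠RAC = 129.0° gives AC at -147.4° from the x-axis; with |AC| = 12.4, C = (-22.76, 19.72). Then |TC| = |C − T| = 38.54.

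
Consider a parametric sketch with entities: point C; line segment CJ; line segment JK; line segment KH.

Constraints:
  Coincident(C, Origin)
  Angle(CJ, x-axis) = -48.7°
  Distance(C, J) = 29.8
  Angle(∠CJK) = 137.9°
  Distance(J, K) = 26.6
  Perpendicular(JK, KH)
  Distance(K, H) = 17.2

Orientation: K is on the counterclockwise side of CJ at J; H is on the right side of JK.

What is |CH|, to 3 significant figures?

61.3

C is at the origin; CJ runs at -48.7° with length 29.8, so J = 29.8·(cos -48.7°, sin -48.7°) = (19.7, -22.4). ∠CJK = 137.9°, so JK runs at -48.7° + (180° − 137.9°) = -6.60° from the x-axis; with |JK| = 26.6, K = J + 26.6·(cos -6.60°, sin -6.60°) = (46.1, -25.4). JK is perpendicular to KH; with |KH| = 17.2 on the right of JK, H = K + 17.2·(-0.115, -0.993) = (44.1, -42.5). Then |CH| = |H − C| = 61.3.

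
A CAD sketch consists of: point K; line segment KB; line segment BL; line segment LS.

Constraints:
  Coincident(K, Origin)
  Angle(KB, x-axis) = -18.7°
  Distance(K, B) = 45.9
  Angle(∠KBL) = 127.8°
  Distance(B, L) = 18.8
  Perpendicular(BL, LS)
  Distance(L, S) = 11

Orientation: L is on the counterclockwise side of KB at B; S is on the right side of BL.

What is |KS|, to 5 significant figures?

66.610

∠KBL = 127.8°, so BL runs at -18.7° + (180° − 127.8°) = 33.500° from the x-axis; with |BL| = 18.8, L = B + 18.8·(cos 33.500°, sin 33.500°) = (59.154, -4.3397). BL ⟂ LS; with |LS| = 11.0 on the right of BL, S = L + 11.0·(0.55194, -0.83389) = (65.225, -13.512). Then |KS| = |S − K| = 66.610.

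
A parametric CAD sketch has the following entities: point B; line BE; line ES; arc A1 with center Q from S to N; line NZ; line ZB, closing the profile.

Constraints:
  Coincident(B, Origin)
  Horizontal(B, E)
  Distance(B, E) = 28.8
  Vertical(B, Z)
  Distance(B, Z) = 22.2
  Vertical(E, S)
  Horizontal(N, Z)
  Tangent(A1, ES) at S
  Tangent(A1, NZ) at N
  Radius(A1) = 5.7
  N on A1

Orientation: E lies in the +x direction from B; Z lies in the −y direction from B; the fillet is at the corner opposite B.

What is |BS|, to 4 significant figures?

33.19

B is at the origin; B and E share the same y with |BE| = 28.8 and E on the +x side, so E = (28.80, 0.000). B and Z share the same x with |BZ| = 22.2 and Z on the −y side, so Z = (0.000, -22.20). The virtual corner opposite B is at (28.80, -22.20). Tangency of A1 to ES means the radius QS is perpendicular to ES and A1 meets NZ tangentially, so QN is at right angles to NZ, with radius 5.7, so the center Q sits 5.7 in from both sides at Q = (23.10, -16.50). That places the tangent points at S = (28.80, -16.50) on ES and N = (23.10, -22.20) on NZ. Then |BS| = |S − B| = 33.19.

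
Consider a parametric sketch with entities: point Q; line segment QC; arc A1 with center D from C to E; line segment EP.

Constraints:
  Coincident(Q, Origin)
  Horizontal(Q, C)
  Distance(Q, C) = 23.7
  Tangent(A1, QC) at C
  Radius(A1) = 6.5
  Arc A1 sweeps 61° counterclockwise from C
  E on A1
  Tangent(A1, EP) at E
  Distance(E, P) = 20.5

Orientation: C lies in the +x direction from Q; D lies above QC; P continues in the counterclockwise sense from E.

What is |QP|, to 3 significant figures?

44.7

On A1, C sits at bearing -90° from D; a 61° counterclockwise sweep puts E at bearing -29°, so E = D + 6.5·(cos -29°, sin -29°) = (29.4, 3.35). The tangent condition forces DE to be normal to EP, so EP runs along (−sin -29°, cos -29°); with |EP| = 20.5, P = (39.3, 21.3). Then |QP| = |P − Q| = 44.7.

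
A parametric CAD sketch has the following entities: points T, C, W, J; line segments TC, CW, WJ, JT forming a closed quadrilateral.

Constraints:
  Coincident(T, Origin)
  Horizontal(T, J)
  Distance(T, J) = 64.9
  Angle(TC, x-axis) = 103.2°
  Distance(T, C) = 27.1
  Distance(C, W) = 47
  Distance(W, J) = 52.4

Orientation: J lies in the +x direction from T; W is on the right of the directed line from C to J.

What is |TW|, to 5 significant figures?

21.581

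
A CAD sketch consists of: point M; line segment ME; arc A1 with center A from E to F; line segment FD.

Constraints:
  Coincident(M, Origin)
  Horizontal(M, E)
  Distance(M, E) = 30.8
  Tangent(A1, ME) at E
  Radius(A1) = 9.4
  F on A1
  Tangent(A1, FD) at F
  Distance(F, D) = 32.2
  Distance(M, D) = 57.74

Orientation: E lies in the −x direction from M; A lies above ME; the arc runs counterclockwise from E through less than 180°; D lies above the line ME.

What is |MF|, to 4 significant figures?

27.00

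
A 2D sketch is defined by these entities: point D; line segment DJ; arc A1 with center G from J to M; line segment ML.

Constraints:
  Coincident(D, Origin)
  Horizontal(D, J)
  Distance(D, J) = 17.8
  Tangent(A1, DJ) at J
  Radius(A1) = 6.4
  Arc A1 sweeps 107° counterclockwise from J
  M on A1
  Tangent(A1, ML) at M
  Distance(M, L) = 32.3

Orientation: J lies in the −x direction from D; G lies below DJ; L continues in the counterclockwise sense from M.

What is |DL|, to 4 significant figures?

41.75

On A1, J sits at bearing 90° from G; a 107° counterclockwise sweep puts M at bearing 197°, so M = G + 6.4·(cos 197°, sin 197°) = (-23.92, -8.271). A1 meets ML tangentially, so GM is at right angles to ML, so ML runs along (−sin 197°, cos 197°); with |ML| = 32.3, L = (-14.48, -39.16). Then |DL| = |L − D| = 41.75.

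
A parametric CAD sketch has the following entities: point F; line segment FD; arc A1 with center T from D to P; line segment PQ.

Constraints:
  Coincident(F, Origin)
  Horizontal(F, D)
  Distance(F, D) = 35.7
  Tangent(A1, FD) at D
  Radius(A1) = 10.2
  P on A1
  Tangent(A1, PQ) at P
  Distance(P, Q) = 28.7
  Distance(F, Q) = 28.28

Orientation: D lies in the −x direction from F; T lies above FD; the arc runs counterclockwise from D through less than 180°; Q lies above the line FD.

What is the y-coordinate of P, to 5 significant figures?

3.9000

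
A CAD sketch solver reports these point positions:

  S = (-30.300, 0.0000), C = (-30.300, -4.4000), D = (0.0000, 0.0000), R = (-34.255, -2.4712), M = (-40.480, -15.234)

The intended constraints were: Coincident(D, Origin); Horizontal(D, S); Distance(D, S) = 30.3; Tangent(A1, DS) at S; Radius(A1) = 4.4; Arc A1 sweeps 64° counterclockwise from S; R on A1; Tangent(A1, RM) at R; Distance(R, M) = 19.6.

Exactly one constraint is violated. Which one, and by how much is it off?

Distance(R, M) = 19.6 — off by 5.40.

D = (0.00, 0.00) ✓; D.y = 0.00, S.y = 0.00 ✓; |DS| = 30.30 ✓; ∠(CS, SD) = 90.00° ✓; |CS| = 4.400 ✓; bearing(C→R) − bearing(C→S) = 64.00° ✓; |CR| = 4.400 ✓; ∠(CR, RM) = 90.00° ✓; |RM| = 14.20 ✗.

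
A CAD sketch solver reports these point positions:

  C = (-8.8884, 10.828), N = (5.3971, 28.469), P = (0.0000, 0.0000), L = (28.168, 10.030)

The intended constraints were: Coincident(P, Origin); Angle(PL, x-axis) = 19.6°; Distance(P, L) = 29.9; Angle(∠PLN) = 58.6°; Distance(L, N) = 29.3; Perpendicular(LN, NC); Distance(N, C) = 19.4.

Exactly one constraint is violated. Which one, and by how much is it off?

Distance(N, C) = 19.4 — off by 3.30.

P = (0.00, 0.00) ✓; PL at 19.60° ✓; |PL| = 29.90 ✓; ∠PLN = 58.60° ✓; |LN| = 29.30 ✓; ∠(LN, NC) = 90.00° ✓; |NC| = 22.70 ✗.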